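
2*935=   1870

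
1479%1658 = 1479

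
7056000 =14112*500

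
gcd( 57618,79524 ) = 18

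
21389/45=21389/45=475.31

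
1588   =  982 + 606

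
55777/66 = 55777/66 = 845.11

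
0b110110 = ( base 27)20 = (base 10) 54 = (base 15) 39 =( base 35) 1j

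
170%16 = 10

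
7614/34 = 3807/17=223.94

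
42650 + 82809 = 125459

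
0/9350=0 = 0.00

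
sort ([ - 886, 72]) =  [ -886,  72] 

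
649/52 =12+25/52 =12.48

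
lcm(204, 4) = 204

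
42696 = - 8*(-5337) 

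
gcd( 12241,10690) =1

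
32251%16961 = 15290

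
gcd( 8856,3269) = 1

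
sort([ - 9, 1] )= [ - 9,  1 ]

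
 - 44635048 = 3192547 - 47827595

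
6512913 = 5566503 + 946410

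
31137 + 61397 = 92534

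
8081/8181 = 8081/8181  =  0.99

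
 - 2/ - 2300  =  1/1150 = 0.00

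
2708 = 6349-3641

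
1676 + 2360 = 4036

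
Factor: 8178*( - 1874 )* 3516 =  - 53884711152 = - 2^4*3^2 * 29^1 * 47^1*293^1 * 937^1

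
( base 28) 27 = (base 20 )33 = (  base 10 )63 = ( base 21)30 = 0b111111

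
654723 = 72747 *9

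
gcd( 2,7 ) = 1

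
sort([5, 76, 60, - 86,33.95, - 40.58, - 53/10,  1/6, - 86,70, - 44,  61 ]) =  [ - 86, - 86,-44, - 40.58, - 53/10, 1/6, 5,33.95,60 , 61,70,76 ]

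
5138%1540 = 518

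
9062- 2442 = 6620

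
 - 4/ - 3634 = 2/1817 = 0.00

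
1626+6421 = 8047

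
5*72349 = 361745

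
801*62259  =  49869459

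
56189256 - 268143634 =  - 211954378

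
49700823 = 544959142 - 495258319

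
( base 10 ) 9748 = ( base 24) GM4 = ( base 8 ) 23024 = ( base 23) I9J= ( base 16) 2614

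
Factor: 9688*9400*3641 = 331575675200 = 2^6*5^2*7^1*11^1*47^1*173^1 *331^1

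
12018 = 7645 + 4373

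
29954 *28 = 838712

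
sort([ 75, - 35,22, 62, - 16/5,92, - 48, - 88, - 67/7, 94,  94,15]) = [ - 88,  -  48, - 35, - 67/7,  -  16/5,15, 22 , 62,75,92,94, 94] 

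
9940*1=9940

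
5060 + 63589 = 68649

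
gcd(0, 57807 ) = 57807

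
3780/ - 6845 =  - 756/1369 = -0.55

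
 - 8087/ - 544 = 14 + 471/544= 14.87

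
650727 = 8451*77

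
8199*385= 3156615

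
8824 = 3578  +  5246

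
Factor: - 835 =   -  5^1 * 167^1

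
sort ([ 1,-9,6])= [ - 9,1,6]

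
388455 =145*2679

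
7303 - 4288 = 3015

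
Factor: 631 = 631^1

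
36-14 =22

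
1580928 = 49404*32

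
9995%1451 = 1289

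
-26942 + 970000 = 943058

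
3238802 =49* 66098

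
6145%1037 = 960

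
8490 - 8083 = 407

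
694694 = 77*9022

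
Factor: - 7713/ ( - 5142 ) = 2^( - 1 )*3^1 = 3/2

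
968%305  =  53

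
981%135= 36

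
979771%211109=135335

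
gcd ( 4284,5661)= 153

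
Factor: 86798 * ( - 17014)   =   - 2^2*47^1*181^1*43399^1=- 1476781172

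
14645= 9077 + 5568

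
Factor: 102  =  2^1*3^1 * 17^1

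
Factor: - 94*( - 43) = 2^1*43^1 * 47^1 = 4042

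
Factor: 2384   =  2^4*149^1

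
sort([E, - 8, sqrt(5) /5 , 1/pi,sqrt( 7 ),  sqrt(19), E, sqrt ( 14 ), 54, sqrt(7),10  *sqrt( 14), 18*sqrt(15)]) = [ - 8,1/pi,sqrt(5)/5, sqrt( 7), sqrt( 7),E, E,sqrt(14), sqrt( 19),10 * sqrt(14), 54,18*sqrt (15 )] 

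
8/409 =8/409 = 0.02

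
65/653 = 65/653 =0.10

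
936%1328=936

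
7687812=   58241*132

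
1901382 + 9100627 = 11002009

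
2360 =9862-7502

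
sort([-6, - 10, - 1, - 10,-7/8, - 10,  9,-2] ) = [ - 10,- 10,  -  10, - 6, - 2, - 1,-7/8, 9]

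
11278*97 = 1093966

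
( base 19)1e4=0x277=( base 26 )O7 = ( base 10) 631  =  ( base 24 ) 127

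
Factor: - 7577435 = -5^1*1515487^1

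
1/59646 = 1/59646 =0.00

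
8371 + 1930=10301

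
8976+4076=13052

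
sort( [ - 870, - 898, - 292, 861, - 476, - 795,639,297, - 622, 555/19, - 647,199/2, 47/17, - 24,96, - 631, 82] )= [ - 898, - 870,-795, - 647,- 631, - 622, - 476, - 292 ,-24,47/17, 555/19,82, 96 , 199/2, 297,639, 861 ] 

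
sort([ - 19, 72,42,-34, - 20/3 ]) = [ -34, - 19, -20/3,42,72 ]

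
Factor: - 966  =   - 2^1*3^1*7^1*23^1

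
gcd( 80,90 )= 10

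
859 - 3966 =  - 3107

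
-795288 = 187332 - 982620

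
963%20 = 3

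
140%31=16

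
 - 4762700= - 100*47627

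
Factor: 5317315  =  5^1 * 1063463^1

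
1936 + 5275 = 7211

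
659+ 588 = 1247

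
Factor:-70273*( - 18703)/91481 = 1314315919/91481= 7^1*13^( - 1)*31^(-1)*59^1*227^(- 1 )*317^1 * 10039^1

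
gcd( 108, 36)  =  36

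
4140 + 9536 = 13676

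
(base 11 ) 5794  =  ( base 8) 16665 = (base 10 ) 7605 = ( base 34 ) 6jn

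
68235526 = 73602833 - 5367307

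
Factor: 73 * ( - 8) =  - 584 = - 2^3*73^1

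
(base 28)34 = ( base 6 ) 224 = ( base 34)2K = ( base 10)88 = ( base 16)58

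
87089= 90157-3068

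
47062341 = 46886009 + 176332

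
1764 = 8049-6285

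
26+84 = 110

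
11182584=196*57054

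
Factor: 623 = 7^1*89^1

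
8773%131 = 127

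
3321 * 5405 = 17950005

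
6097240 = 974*6260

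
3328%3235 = 93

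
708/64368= 59/5364 = 0.01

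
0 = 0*42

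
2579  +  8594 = 11173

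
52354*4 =209416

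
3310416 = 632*5238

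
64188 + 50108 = 114296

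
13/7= 1+6/7 = 1.86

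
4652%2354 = 2298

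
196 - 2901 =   -  2705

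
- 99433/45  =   - 99433/45 = - 2209.62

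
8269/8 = 1033+5/8=1033.62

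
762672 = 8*95334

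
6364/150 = 3182/75 =42.43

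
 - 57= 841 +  - 898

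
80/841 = 80/841 = 0.10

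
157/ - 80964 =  - 1 + 80807/80964 = - 0.00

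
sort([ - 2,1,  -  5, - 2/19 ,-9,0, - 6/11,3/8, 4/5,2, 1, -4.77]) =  [ - 9 , - 5,- 4.77, - 2,-6/11, - 2/19, 0,3/8,4/5, 1, 1,2]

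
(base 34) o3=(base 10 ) 819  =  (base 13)4b0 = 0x333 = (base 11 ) 685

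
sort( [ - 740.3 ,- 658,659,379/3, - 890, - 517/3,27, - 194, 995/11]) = [ - 890, - 740.3, - 658, - 194, - 517/3,27 , 995/11,379/3 , 659]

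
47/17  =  2+13/17 = 2.76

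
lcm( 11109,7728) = 177744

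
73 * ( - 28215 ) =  - 2059695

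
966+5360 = 6326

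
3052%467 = 250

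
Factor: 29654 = 2^1*14827^1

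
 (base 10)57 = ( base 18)33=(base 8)71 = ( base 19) 30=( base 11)52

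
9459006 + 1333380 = 10792386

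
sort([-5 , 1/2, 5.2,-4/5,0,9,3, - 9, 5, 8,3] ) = [ - 9, - 5, - 4/5,0, 1/2,3,3,5,5.2 , 8, 9]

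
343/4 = 343/4 = 85.75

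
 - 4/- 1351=4/1351  =  0.00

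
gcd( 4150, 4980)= 830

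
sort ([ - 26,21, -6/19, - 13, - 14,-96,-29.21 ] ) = [ - 96, - 29.21, - 26,-14, - 13, - 6/19,21]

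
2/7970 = 1/3985 = 0.00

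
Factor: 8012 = 2^2*2003^1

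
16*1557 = 24912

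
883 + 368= 1251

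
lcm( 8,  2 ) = 8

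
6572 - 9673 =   -  3101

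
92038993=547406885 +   -  455367892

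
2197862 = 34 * 64643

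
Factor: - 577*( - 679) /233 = 391783/233 =7^1*97^1 * 233^ (- 1)*577^1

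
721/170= 721/170 = 4.24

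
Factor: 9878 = 2^1*11^1*449^1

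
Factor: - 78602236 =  - 2^2 * 31^1*47^1*13487^1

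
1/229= 1/229 = 0.00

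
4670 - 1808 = 2862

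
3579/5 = 715+ 4/5=715.80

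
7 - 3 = 4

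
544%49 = 5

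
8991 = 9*999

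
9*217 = 1953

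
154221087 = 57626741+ 96594346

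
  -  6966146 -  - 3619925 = - 3346221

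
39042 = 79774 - 40732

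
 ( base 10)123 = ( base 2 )1111011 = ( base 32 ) 3r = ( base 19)69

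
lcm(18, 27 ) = 54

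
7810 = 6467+1343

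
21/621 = 7/207 = 0.03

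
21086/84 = 10543/42 = 251.02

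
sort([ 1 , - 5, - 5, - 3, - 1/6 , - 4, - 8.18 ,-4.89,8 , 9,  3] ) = [ -8.18, - 5 , - 5,- 4.89,  -  4, - 3, - 1/6, 1,3,8,9]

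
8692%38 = 28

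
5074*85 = 431290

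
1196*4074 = 4872504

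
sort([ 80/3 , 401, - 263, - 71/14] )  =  [ - 263, - 71/14, 80/3,  401]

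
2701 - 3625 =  - 924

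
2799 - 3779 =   -  980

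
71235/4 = 71235/4=17808.75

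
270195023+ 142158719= 412353742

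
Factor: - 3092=  -  2^2*773^1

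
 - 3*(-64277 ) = 192831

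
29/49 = 29/49=0.59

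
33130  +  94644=127774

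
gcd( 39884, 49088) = 3068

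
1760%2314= 1760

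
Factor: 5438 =2^1*2719^1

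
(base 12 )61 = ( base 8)111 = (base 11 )67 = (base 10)73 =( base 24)31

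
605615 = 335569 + 270046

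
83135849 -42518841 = 40617008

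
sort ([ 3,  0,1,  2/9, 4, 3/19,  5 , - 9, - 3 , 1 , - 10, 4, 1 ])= [  -  10, - 9, - 3,0,3/19 , 2/9,1,1,1, 3, 4,4,5 ] 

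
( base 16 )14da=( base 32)56q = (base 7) 21364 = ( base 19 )eei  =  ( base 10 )5338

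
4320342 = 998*4329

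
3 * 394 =1182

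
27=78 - 51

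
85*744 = 63240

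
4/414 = 2/207 = 0.01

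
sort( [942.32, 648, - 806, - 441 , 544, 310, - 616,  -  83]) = [ - 806, - 616, - 441, - 83, 310, 544,648,  942.32]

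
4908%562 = 412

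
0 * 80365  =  0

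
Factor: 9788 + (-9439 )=349^1 = 349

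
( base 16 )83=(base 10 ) 131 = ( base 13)a1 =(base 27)4N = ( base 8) 203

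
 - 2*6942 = -13884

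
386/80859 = 386/80859 = 0.00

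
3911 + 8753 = 12664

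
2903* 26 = 75478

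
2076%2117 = 2076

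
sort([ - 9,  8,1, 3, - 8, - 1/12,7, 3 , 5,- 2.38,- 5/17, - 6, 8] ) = [ - 9, - 8 , - 6, - 2.38, - 5/17, - 1/12, 1,3, 3, 5, 7,8,  8] 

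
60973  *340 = 20730820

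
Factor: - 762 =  - 2^1*3^1*127^1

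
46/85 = 46/85 = 0.54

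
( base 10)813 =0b1100101101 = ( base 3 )1010010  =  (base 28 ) 111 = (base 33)OL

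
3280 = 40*82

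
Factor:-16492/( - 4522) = 62/17 =2^1*17^ ( - 1)*31^1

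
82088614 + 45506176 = 127594790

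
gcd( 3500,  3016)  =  4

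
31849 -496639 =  - 464790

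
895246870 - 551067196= 344179674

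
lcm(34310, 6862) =34310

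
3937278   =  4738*831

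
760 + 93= 853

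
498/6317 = 498/6317 = 0.08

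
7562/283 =7562/283 = 26.72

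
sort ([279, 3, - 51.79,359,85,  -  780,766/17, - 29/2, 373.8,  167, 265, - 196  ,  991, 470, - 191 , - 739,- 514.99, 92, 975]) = [- 780, - 739,  -  514.99 , -196,  -  191, - 51.79, - 29/2, 3, 766/17, 85  ,  92, 167,265,279, 359,373.8, 470 , 975, 991]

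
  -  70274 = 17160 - 87434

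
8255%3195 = 1865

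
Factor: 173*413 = 71449 = 7^1*59^1* 173^1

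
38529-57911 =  - 19382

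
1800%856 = 88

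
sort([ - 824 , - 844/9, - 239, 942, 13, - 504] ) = [ - 824, - 504, - 239, - 844/9, 13,942 ]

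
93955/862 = 108 + 859/862=109.00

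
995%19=7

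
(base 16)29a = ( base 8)1232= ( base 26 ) pg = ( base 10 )666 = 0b1010011010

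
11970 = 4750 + 7220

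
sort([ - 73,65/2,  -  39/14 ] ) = [- 73,-39/14,65/2] 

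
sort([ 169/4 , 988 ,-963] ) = [ - 963, 169/4,  988]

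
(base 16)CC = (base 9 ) 246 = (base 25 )84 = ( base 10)204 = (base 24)8C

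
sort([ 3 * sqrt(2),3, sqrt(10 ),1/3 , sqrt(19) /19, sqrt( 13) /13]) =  [sqrt(19)/19,sqrt(13) /13 , 1/3, 3, sqrt( 10), 3*sqrt(2) ]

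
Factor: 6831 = 3^3 * 11^1*23^1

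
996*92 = 91632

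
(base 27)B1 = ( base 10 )298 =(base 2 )100101010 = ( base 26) BC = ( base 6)1214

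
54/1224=3/68 = 0.04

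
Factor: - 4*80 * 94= - 30080 = - 2^7* 5^1*47^1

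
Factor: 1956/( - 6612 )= - 19^( - 1)*29^( - 1) * 163^1= - 163/551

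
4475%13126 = 4475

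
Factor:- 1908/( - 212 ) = 3^2 = 9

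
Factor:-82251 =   -  3^2*13^1*19^1*37^1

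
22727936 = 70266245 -47538309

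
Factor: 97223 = 7^1*17^1  *  19^1*43^1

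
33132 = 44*753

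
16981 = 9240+7741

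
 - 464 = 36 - 500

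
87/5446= 87/5446  =  0.02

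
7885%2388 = 721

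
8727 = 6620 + 2107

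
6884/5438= 1 + 723/2719 = 1.27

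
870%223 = 201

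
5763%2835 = 93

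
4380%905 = 760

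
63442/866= 73  +  112/433 = 73.26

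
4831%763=253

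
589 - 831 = -242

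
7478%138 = 26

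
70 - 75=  - 5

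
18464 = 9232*2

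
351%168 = 15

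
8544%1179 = 291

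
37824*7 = 264768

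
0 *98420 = 0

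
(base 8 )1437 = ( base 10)799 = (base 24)197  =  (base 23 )1BH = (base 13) 496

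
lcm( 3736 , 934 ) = 3736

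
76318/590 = 38159/295  =  129.35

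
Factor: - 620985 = -3^1 * 5^1*41399^1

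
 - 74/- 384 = 37/192 = 0.19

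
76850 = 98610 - 21760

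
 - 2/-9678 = 1/4839 = 0.00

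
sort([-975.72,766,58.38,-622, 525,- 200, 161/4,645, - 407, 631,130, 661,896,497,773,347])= [-975.72, - 622, - 407,-200, 161/4, 58.38, 130,347,497, 525 , 631, 645,661, 766, 773  ,  896]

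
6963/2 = 6963/2 = 3481.50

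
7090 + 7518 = 14608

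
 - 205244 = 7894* (-26)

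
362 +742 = 1104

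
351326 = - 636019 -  -987345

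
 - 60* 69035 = - 4142100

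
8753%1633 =588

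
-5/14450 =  - 1+2889/2890 = -  0.00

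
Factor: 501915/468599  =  3^1*5^1*33461^1*468599^(  -  1)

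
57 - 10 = 47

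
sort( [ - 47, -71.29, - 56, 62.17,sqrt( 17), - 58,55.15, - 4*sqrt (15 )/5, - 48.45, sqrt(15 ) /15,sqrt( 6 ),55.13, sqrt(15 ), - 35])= [ - 71.29, - 58,  -  56,  -  48.45, - 47, - 35, - 4 * sqrt ( 15)/5 , sqrt( 15)/15,sqrt( 6),  sqrt(15),sqrt( 17 ),  55.13,55.15,62.17]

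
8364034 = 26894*311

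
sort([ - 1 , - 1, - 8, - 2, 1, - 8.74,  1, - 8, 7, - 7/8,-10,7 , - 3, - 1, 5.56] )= [- 10,-8.74, - 8 , - 8 , - 3, - 2, - 1, - 1, - 1, - 7/8,1,1, 5.56,  7,7 ]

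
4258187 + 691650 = 4949837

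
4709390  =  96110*49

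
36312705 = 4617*7865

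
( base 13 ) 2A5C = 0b1100000010001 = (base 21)DK8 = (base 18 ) 1105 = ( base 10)6161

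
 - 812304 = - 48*16923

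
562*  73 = 41026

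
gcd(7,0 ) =7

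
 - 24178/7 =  - 3454=-3454.00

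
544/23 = 23  +  15/23 = 23.65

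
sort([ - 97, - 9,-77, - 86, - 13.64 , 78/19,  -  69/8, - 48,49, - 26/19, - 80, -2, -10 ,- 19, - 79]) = [ - 97, - 86, - 80,-79, - 77, - 48,  -  19, - 13.64,-10,-9 , - 69/8, - 2, - 26/19, 78/19 , 49 ]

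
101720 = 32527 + 69193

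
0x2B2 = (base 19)1H6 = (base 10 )690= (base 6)3110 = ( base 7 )2004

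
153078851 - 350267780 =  - 197188929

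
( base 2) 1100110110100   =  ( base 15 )1E3A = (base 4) 1212310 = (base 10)6580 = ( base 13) 2CC2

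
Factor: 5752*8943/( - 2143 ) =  - 2^3*3^1 * 11^1*271^1*719^1*2143^(- 1) = - 51440136/2143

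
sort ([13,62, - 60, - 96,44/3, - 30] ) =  [ - 96, - 60 , -30,  13, 44/3,62 ] 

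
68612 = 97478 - 28866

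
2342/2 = 1171 =1171.00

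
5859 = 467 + 5392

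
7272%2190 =702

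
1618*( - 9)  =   - 14562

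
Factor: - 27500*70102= - 1927805000 = - 2^3*5^4 * 11^1*35051^1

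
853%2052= 853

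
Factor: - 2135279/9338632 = -2^( - 3 )*1167329^( - 1 ) * 2135279^1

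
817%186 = 73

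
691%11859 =691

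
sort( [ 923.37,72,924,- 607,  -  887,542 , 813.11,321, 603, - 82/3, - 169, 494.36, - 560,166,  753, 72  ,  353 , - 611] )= [ - 887,  -  611, -607, - 560, - 169, - 82/3,  72,72,166,321, 353,494.36,542,603, 753, 813.11,923.37,924 ]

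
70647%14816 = 11383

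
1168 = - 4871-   -  6039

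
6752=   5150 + 1602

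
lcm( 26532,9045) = 397980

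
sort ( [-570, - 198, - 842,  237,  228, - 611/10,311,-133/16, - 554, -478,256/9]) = [ -842, - 570, - 554,  -  478 , -198,  -  611/10, - 133/16,256/9,228, 237,311 ]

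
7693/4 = 7693/4 = 1923.25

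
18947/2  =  18947/2=9473.50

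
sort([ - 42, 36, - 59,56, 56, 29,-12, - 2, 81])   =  [ - 59, - 42, - 12, - 2, 29 , 36,56, 56, 81 ] 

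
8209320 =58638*140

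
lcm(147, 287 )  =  6027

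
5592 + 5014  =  10606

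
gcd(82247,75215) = 1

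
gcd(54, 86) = 2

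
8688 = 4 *2172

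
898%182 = 170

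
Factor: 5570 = 2^1 *5^1*557^1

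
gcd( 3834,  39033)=9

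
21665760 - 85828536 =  - 64162776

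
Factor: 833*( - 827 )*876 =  - 2^2*3^1 * 7^2*17^1 * 73^1 * 827^1 = - 603468516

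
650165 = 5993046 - 5342881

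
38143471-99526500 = -61383029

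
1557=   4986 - 3429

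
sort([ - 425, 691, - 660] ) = [  -  660,  -  425,691 ] 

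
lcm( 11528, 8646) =34584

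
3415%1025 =340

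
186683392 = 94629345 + 92054047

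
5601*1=5601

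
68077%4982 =3311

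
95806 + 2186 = 97992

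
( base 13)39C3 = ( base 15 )26b6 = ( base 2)10000001001111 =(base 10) 8271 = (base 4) 2001033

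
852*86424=73633248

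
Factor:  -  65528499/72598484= - 2^( - 2 )*3^1*7^(-1 )*29^ ( - 2 )*179^1*3083^( - 1)*122027^1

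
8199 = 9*911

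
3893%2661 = 1232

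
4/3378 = 2/1689=0.00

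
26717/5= 5343 + 2/5 = 5343.40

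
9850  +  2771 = 12621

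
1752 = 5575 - 3823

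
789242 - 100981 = 688261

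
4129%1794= 541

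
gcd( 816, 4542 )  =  6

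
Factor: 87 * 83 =7221 = 3^1*29^1*83^1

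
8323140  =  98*84930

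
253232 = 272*931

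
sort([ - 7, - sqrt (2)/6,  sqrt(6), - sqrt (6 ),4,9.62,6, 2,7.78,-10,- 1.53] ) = [ - 10, - 7, - sqrt(  6 ), - 1.53, - sqrt(2)/6, 2, sqrt( 6 ),4,6,  7.78, 9.62]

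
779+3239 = 4018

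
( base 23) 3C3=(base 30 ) 226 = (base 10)1866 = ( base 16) 74a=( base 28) 2ai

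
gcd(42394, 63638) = 94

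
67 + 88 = 155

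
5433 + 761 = 6194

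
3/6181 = 3/6181 = 0.00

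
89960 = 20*4498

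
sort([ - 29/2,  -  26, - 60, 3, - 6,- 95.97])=[ - 95.97, - 60, - 26, - 29/2, - 6, 3] 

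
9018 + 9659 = 18677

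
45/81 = 5/9 = 0.56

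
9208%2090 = 848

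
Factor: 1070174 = 2^1*7^1*76441^1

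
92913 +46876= 139789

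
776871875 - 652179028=124692847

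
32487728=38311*848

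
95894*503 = 48234682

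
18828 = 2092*9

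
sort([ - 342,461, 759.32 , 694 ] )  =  [-342,461,694, 759.32] 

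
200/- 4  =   - 50 +0/1 = -50.00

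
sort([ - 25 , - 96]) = [-96, - 25] 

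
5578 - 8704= - 3126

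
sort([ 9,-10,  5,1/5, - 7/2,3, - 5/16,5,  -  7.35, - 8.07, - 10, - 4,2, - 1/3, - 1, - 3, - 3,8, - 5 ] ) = [ - 10, - 10, - 8.07,-7.35,  -  5, - 4 , - 7/2, - 3,- 3, - 1, - 1/3, - 5/16,1/5,2, 3,5,5, 8,  9] 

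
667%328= 11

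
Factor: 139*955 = 5^1 * 139^1 * 191^1= 132745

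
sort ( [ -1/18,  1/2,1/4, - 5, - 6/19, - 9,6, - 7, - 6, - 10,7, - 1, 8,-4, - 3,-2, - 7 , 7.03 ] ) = [ - 10, - 9,-7,-7, - 6,-5, - 4 , - 3, - 2,  -  1, - 6/19, - 1/18 , 1/4,1/2,6,7 , 7.03,8 ] 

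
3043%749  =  47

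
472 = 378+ 94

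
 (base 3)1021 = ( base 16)22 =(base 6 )54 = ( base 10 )34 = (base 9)37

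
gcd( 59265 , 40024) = 1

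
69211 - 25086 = 44125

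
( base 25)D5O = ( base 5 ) 231044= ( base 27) b9c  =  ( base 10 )8274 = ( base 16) 2052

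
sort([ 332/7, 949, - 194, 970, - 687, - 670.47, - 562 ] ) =[- 687, - 670.47,-562,  -  194,332/7,949, 970]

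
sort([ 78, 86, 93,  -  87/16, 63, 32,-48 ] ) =[-48, - 87/16,32, 63,78, 86 , 93] 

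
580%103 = 65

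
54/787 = 54/787 = 0.07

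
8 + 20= 28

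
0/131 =0 = 0.00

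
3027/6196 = 3027/6196 = 0.49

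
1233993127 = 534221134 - -699771993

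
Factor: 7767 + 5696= 13463 = 13463^1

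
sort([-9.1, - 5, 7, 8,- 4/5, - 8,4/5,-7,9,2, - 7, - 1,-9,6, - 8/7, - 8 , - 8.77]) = [ - 9.1, - 9, - 8.77, - 8, - 8, - 7, - 7, - 5, - 8/7, - 1, - 4/5, 4/5, 2,6, 7, 8,9] 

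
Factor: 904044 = 2^2 *3^1*75337^1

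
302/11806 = 151/5903= 0.03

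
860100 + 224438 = 1084538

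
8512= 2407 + 6105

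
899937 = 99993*9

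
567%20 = 7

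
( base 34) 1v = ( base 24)2H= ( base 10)65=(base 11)5A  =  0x41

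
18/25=18/25 = 0.72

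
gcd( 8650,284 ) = 2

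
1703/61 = 27 + 56/61 = 27.92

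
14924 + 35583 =50507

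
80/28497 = 80/28497 = 0.00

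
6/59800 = 3/29900 = 0.00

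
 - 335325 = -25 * 13413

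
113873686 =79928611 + 33945075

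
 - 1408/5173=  - 1408/5173 = - 0.27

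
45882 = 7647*6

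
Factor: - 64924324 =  - 2^2*43^1 * 109^1*3463^1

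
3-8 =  - 5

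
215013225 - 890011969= - 674998744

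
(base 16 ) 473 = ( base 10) 1139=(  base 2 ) 10001110011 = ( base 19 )32i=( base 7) 3215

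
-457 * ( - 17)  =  7769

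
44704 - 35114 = 9590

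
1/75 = 1/75 = 0.01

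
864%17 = 14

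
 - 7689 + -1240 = - 8929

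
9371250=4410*2125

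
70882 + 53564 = 124446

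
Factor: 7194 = 2^1*3^1 *11^1*109^1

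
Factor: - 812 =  - 2^2*7^1*29^1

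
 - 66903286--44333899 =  - 22569387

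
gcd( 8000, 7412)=4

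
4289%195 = 194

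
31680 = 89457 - 57777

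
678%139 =122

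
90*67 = 6030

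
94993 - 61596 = 33397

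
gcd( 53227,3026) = 17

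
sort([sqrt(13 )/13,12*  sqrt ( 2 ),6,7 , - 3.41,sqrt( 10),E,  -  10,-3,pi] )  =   [ - 10, - 3.41, - 3, sqrt(13)/13,  E, pi,sqrt(10), 6, 7, 12*sqrt (2)] 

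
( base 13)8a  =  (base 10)114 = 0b1110010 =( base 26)4A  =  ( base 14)82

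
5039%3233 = 1806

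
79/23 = 3 + 10/23 =3.43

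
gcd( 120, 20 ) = 20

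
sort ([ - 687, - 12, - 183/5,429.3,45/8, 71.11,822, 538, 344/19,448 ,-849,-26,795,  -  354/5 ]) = [ - 849, - 687,-354/5,-183/5, - 26,-12,45/8,344/19,71.11,429.3 , 448, 538,795,822 ]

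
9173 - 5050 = 4123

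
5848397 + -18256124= - 12407727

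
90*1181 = 106290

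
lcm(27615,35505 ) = 248535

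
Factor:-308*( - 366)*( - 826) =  - 93113328 = -  2^4*3^1 * 7^2*11^1*59^1*61^1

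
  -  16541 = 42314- 58855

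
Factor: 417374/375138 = 3^(  -  3)*6947^(-1)*208687^1=208687/187569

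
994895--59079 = 1053974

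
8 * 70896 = 567168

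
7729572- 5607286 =2122286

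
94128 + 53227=147355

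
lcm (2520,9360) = 65520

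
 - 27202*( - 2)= 54404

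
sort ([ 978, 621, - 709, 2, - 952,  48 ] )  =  [ - 952, - 709, 2, 48,621, 978]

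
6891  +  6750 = 13641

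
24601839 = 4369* 5631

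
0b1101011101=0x35d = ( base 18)2bf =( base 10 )861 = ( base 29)10k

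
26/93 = 26/93 =0.28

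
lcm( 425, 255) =1275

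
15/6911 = 15/6911= 0.00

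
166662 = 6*27777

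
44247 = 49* 903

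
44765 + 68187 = 112952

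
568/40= 14 + 1/5= 14.20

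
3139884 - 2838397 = 301487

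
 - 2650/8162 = -25/77 = - 0.32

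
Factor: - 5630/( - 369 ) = 2^1*3^ ( - 2 )*5^1*41^( - 1)*563^1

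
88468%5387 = 2276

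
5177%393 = 68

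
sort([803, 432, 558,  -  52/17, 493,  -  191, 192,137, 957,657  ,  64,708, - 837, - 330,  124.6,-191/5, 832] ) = [ - 837, - 330, - 191, - 191/5,  -  52/17 , 64,  124.6, 137,192, 432,493, 558,657, 708,803,832,957 ] 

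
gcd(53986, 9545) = 1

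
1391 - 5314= - 3923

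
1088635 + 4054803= 5143438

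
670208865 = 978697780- 308488915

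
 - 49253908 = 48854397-98108305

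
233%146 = 87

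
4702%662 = 68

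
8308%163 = 158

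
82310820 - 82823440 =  - 512620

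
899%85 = 49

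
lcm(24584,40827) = 2286312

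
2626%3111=2626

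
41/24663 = 41/24663 = 0.00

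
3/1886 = 3/1886 = 0.00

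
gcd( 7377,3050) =1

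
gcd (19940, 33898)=1994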